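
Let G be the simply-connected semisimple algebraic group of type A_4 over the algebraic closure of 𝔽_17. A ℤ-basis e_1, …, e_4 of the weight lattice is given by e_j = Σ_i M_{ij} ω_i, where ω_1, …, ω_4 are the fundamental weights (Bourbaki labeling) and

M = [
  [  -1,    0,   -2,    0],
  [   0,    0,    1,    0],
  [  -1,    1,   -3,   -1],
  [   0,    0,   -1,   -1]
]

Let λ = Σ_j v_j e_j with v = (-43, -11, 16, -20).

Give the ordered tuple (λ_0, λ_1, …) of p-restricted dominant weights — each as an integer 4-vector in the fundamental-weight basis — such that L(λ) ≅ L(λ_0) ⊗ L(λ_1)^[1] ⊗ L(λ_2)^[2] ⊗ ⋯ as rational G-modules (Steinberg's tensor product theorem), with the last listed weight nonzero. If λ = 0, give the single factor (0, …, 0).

((11, 16, 4, 4),)

ω-coordinates c = M·v, v = (-43, -11, 16, -20):
  c_1 = -1*-43 + 0*-11 + -2*16 + 0*-20 = 11
  c_2 = 0*-43 + 0*-11 + 1*16 + 0*-20 = 16
  c_3 = -1*-43 + 1*-11 + -3*16 + -1*-20 = 4
  c_4 = 0*-43 + 0*-11 + -1*16 + -1*-20 = 4
Base-17 expansion of each c_i:
  c_1 = 11 = 11·17^0
  c_2 = 16 = 16·17^0
  c_3 = 4 = 4·17^0
  c_4 = 4 = 4·17^0
λ_0 = (11, 16, 4, 4)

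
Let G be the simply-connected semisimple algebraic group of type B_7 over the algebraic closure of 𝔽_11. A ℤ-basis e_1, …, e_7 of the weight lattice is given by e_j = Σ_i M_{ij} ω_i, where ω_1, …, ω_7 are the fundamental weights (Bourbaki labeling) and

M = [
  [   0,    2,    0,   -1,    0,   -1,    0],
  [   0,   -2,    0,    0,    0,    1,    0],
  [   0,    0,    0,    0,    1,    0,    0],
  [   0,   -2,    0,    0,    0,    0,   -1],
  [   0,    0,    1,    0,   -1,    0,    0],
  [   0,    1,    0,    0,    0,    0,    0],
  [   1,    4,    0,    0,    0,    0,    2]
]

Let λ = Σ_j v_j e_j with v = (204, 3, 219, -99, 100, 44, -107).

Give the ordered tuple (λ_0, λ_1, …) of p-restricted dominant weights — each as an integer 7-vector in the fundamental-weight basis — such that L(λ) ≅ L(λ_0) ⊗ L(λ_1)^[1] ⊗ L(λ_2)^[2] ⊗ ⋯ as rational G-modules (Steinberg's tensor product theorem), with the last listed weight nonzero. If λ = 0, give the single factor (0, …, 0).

Change of basis e → ω: c = M·v where v = (204, 3, 219, -99, 100, 44, -107):
  c_1 = (0)·(204) + (2)·(3) + (0)·(219) + (-1)·(-99) + (0)·(100) + (-1)·(44) + (0)·(-107) = 61
  c_2 = (0)·(204) + (-2)·(3) + (0)·(219) + (0)·(-99) + (0)·(100) + (1)·(44) + (0)·(-107) = 38
  c_3 = (0)·(204) + (0)·(3) + (0)·(219) + (0)·(-99) + (1)·(100) + (0)·(44) + (0)·(-107) = 100
  c_4 = (0)·(204) + (-2)·(3) + (0)·(219) + (0)·(-99) + (0)·(100) + (0)·(44) + (-1)·(-107) = 101
  c_5 = (0)·(204) + (0)·(3) + (1)·(219) + (0)·(-99) + (-1)·(100) + (0)·(44) + (0)·(-107) = 119
  c_6 = (0)·(204) + (1)·(3) + (0)·(219) + (0)·(-99) + (0)·(100) + (0)·(44) + (0)·(-107) = 3
  c_7 = (1)·(204) + (4)·(3) + (0)·(219) + (0)·(-99) + (0)·(100) + (0)·(44) + (2)·(-107) = 2
Expand coordinatewise in base 11:
  c_1 = 61 = 6·11^0 + 5·11^1
  c_2 = 38 = 5·11^0 + 3·11^1
  c_3 = 100 = 1·11^0 + 9·11^1
  c_4 = 101 = 2·11^0 + 9·11^1
  c_5 = 119 = 9·11^0 + 10·11^1
  c_6 = 3 = 3·11^0
  c_7 = 2 = 2·11^0
p-restricted factor λ_0 = (6, 5, 1, 2, 9, 3, 2)
p-restricted factor λ_1 = (5, 3, 9, 9, 10, 0, 0)

((6, 5, 1, 2, 9, 3, 2), (5, 3, 9, 9, 10, 0, 0))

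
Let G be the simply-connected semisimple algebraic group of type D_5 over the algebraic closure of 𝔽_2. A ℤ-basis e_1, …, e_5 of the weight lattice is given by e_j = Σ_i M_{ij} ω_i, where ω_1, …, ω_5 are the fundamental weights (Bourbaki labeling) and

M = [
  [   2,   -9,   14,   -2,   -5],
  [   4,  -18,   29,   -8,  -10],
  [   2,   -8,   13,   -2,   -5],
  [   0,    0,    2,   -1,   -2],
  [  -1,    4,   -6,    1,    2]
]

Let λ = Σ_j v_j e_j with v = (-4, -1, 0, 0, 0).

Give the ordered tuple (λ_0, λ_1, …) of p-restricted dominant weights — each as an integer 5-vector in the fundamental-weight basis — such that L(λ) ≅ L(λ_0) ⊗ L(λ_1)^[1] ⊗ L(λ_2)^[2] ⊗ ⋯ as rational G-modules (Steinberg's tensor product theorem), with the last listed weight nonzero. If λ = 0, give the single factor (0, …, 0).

ω-coordinates c = M·v, v = (-4, -1, 0, 0, 0):
  c_1 = 2*-4 + -9*-1 + 14*0 + -2*0 + -5*0 = 1
  c_2 = 4*-4 + -18*-1 + 29*0 + -8*0 + -10*0 = 2
  c_3 = 2*-4 + -8*-1 + 13*0 + -2*0 + -5*0 = 0
  c_4 = 0*-4 + 0*-1 + 2*0 + -1*0 + -2*0 = 0
  c_5 = -1*-4 + 4*-1 + -6*0 + 1*0 + 2*0 = 0
Expand coordinatewise in base 2:
  c_1 = 1 = 1·2^0
  c_2 = 2 = 0·2^0 + 1·2^1
  c_3 = 0
  c_4 = 0
  c_5 = 0
Factor λ_0 = (1, 0, 0, 0, 0)
Factor λ_1 = (0, 1, 0, 0, 0)

((1, 0, 0, 0, 0), (0, 1, 0, 0, 0))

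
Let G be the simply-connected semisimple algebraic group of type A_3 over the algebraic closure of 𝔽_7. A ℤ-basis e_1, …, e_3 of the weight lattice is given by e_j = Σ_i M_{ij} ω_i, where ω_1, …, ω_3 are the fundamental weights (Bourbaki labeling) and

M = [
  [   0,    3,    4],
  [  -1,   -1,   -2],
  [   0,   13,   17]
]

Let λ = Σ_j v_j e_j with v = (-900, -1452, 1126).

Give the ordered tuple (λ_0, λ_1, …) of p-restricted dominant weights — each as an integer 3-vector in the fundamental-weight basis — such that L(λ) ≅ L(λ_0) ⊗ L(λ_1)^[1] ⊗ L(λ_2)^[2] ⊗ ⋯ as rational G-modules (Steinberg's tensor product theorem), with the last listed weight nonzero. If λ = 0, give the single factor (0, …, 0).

((1, 2, 0), (0, 0, 3), (3, 2, 5))

Converting to the ω-basis (c_i = row i of M dotted with v = (-900, -1452, 1126)):
  c_1 = 0*-900 + 3*-1452 + 4*1126 = 148
  c_2 = -1*-900 + -1*-1452 + -2*1126 = 100
  c_3 = 0*-900 + 13*-1452 + 17*1126 = 266
Base-7 expansion of each c_i:
  c_1 = 148 = 1·7^0 + 0·7^1 + 3·7^2
  c_2 = 100 = 2·7^0 + 0·7^1 + 2·7^2
  c_3 = 266 = 0·7^0 + 3·7^1 + 5·7^2
p-restricted factor λ_0 = (1, 2, 0)
p-restricted factor λ_1 = (0, 0, 3)
p-restricted factor λ_2 = (3, 2, 5)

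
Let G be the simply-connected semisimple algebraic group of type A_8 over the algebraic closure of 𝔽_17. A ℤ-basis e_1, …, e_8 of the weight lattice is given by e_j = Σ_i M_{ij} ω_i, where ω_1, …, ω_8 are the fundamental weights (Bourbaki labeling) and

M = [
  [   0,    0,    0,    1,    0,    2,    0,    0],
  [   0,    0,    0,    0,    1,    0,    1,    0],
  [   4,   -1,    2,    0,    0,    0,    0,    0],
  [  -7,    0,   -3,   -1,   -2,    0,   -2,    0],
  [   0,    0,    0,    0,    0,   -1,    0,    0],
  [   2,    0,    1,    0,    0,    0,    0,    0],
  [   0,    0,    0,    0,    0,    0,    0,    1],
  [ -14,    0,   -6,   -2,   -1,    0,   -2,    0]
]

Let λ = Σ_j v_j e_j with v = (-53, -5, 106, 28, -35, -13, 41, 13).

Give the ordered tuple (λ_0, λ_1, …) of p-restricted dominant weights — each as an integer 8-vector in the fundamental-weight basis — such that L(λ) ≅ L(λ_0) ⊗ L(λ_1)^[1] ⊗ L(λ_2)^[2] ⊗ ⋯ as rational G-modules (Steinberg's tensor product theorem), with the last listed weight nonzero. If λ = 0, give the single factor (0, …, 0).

((2, 6, 5, 13, 13, 0, 13, 3),)

Converting to the ω-basis (c_i = row i of M dotted with v = (-53, -5, 106, 28, -35, -13, 41, 13)):
  c_1 = (0)·(-53) + (0)·(-5) + 0·106 + 1·28 + (0)·(-35) + (2)·(-13) + 0·41 + 0·13 = 2
  c_2 = (0)·(-53) + (0)·(-5) + 0·106 + 0·28 + (1)·(-35) + (0)·(-13) + 1·41 + 0·13 = 6
  c_3 = (4)·(-53) + (-1)·(-5) + 2·106 + 0·28 + (0)·(-35) + (0)·(-13) + 0·41 + 0·13 = 5
  c_4 = (-7)·(-53) + (0)·(-5) + (-3)·(106) + (-1)·(28) + (-2)·(-35) + (0)·(-13) + (-2)·(41) + 0·13 = 13
  c_5 = (0)·(-53) + (0)·(-5) + 0·106 + 0·28 + (0)·(-35) + (-1)·(-13) + 0·41 + 0·13 = 13
  c_6 = (2)·(-53) + (0)·(-5) + 1·106 + 0·28 + (0)·(-35) + (0)·(-13) + 0·41 + 0·13 = 0
  c_7 = (0)·(-53) + (0)·(-5) + 0·106 + 0·28 + (0)·(-35) + (0)·(-13) + 0·41 + 1·13 = 13
  c_8 = (-14)·(-53) + (0)·(-5) + (-6)·(106) + (-2)·(28) + (-1)·(-35) + (0)·(-13) + (-2)·(41) + 0·13 = 3
Base-17 expansion of each c_i:
  c_1 = 2 = 2·17^0
  c_2 = 6 = 6·17^0
  c_3 = 5 = 5·17^0
  c_4 = 13 = 13·17^0
  c_5 = 13 = 13·17^0
  c_6 = 0
  c_7 = 13 = 13·17^0
  c_8 = 3 = 3·17^0
p-restricted factor λ_0 = (2, 6, 5, 13, 13, 0, 13, 3)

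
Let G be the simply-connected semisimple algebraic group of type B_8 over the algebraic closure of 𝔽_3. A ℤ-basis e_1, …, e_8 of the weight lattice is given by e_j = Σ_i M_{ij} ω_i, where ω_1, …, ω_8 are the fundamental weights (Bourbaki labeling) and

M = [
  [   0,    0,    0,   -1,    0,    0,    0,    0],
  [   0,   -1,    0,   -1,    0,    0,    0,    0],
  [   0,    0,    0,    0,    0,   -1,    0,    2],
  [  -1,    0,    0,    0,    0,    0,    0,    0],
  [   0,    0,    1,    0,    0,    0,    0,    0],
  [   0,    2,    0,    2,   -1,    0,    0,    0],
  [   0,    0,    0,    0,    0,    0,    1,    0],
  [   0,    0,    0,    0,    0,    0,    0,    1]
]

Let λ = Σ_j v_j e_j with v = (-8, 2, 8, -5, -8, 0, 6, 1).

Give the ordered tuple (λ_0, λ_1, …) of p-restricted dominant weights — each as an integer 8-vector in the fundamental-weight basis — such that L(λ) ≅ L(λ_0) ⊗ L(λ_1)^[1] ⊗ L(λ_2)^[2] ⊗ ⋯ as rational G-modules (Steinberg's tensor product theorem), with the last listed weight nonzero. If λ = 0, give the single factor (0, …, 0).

Compute c_i = Σ_j M_{ij} v_j with v = (-8, 2, 8, -5, -8, 0, 6, 1):
  c_1 = (0)·(-8) + 0·2 + 0·8 + (-1)·(-5) + (0)·(-8) + 0·0 + 0·6 + 0·1 = 5
  c_2 = (0)·(-8) + (-1)·(2) + 0·8 + (-1)·(-5) + (0)·(-8) + 0·0 + 0·6 + 0·1 = 3
  c_3 = (0)·(-8) + 0·2 + 0·8 + (0)·(-5) + (0)·(-8) + (-1)·(0) + 0·6 + 2·1 = 2
  c_4 = (-1)·(-8) + 0·2 + 0·8 + (0)·(-5) + (0)·(-8) + 0·0 + 0·6 + 0·1 = 8
  c_5 = (0)·(-8) + 0·2 + 1·8 + (0)·(-5) + (0)·(-8) + 0·0 + 0·6 + 0·1 = 8
  c_6 = (0)·(-8) + 2·2 + 0·8 + (2)·(-5) + (-1)·(-8) + 0·0 + 0·6 + 0·1 = 2
  c_7 = (0)·(-8) + 0·2 + 0·8 + (0)·(-5) + (0)·(-8) + 0·0 + 1·6 + 0·1 = 6
  c_8 = (0)·(-8) + 0·2 + 0·8 + (0)·(-5) + (0)·(-8) + 0·0 + 0·6 + 1·1 = 1
p = 3; digits c_i = Σ_j d_{ij}·3^j, 0 ≤ d_{ij} < 3:
  c_1 = 5 = 2·3^0 + 1·3^1
  c_2 = 3 = 0·3^0 + 1·3^1
  c_3 = 2 = 2·3^0
  c_4 = 8 = 2·3^0 + 2·3^1
  c_5 = 8 = 2·3^0 + 2·3^1
  c_6 = 2 = 2·3^0
  c_7 = 6 = 0·3^0 + 2·3^1
  c_8 = 1 = 1·3^0
λ_0 = (2, 0, 2, 2, 2, 2, 0, 1)
λ_1 = (1, 1, 0, 2, 2, 0, 2, 0)

((2, 0, 2, 2, 2, 2, 0, 1), (1, 1, 0, 2, 2, 0, 2, 0))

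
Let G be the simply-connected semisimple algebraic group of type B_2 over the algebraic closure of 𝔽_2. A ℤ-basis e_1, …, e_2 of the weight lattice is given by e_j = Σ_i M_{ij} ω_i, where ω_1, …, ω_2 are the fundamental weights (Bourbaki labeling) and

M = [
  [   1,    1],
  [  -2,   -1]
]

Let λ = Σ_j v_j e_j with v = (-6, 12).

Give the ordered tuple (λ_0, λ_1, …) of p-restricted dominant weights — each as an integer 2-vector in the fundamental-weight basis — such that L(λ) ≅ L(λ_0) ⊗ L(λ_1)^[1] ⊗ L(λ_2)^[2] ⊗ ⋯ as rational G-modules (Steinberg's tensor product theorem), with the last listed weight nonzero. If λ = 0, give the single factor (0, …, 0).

Converting to the ω-basis (c_i = row i of M dotted with v = (-6, 12)):
  c_1 = (1)·(-6) + (1)·(12) = 6
  c_2 = (-2)·(-6) + (-1)·(12) = 0
p = 2; digits c_i = Σ_j d_{ij}·2^j, 0 ≤ d_{ij} < 2:
  c_1 = 6 = 0·2^0 + 1·2^1 + 1·2^2
  c_2 = 0
p-restricted factor λ_0 = (0, 0)
p-restricted factor λ_1 = (1, 0)
p-restricted factor λ_2 = (1, 0)

((0, 0), (1, 0), (1, 0))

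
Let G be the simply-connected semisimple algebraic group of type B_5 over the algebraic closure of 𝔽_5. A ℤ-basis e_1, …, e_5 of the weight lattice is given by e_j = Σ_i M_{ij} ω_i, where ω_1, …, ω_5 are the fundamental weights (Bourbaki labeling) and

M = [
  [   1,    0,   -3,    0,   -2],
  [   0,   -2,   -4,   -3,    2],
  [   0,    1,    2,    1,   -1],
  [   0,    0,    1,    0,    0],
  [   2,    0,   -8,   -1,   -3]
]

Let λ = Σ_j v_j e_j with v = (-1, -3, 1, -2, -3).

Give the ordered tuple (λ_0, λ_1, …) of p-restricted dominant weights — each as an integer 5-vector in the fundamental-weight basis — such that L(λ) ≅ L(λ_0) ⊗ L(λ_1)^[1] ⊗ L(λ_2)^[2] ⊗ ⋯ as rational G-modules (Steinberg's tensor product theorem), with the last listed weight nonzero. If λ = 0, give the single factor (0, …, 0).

Change of basis e → ω: c = M·v where v = (-1, -3, 1, -2, -3):
  c_1 = (1)·(-1) + (0)·(-3) + (-3)·(1) + (0)·(-2) + (-2)·(-3) = 2
  c_2 = (0)·(-1) + (-2)·(-3) + (-4)·(1) + (-3)·(-2) + (2)·(-3) = 2
  c_3 = (0)·(-1) + (1)·(-3) + (2)·(1) + (1)·(-2) + (-1)·(-3) = 0
  c_4 = (0)·(-1) + (0)·(-3) + (1)·(1) + (0)·(-2) + (0)·(-3) = 1
  c_5 = (2)·(-1) + (0)·(-3) + (-8)·(1) + (-1)·(-2) + (-3)·(-3) = 1
p = 5; digits c_i = Σ_j d_{ij}·5^j, 0 ≤ d_{ij} < 5:
  c_1 = 2 = 2·5^0
  c_2 = 2 = 2·5^0
  c_3 = 0
  c_4 = 1 = 1·5^0
  c_5 = 1 = 1·5^0
Factor λ_0 = (2, 2, 0, 1, 1)

((2, 2, 0, 1, 1),)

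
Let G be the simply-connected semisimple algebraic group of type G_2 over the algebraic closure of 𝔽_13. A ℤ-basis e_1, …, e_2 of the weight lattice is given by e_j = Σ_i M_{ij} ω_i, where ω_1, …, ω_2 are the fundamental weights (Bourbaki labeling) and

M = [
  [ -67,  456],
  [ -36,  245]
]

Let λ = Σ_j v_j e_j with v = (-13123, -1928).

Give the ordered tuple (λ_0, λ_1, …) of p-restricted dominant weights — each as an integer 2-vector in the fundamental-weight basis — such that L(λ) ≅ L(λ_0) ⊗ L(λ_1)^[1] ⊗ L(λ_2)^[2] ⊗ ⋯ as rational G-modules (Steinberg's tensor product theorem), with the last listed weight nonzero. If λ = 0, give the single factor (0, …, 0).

((8, 3), (5, 5))

In the fundamental-weight basis, λ has coordinates c = M·v (v = (-13123, -1928)):
  c_1 = -67*-13123 + 456*-1928 = 73
  c_2 = -36*-13123 + 245*-1928 = 68
Base-13 expansion of each c_i:
  c_1 = 73 = 8·13^0 + 5·13^1
  c_2 = 68 = 3·13^0 + 5·13^1
Factor λ_0 = (8, 3)
Factor λ_1 = (5, 5)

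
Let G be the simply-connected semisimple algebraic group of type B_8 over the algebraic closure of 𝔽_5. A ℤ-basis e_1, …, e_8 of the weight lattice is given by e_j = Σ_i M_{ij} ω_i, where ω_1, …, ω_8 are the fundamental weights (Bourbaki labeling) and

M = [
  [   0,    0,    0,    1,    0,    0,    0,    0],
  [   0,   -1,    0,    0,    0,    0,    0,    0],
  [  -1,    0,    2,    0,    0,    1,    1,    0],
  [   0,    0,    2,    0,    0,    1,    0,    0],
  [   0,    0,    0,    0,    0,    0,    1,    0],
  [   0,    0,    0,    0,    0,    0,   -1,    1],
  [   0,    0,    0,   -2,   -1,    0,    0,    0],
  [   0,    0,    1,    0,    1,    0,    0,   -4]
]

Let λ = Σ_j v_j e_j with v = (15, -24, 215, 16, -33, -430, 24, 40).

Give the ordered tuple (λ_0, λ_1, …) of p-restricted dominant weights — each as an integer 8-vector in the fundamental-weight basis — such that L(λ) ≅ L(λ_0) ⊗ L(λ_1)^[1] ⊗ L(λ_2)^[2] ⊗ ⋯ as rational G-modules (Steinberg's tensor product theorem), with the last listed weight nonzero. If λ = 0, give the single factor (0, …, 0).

((1, 4, 4, 0, 4, 1, 1, 2), (3, 4, 1, 0, 4, 3, 0, 4))

Change of basis e → ω: c = M·v where v = (15, -24, 215, 16, -33, -430, 24, 40):
  c_1 = 0*15 + 0*-24 + 0*215 + 1*16 + 0*-33 + 0*-430 + 0*24 + 0*40 = 16
  c_2 = 0*15 + -1*-24 + 0*215 + 0*16 + 0*-33 + 0*-430 + 0*24 + 0*40 = 24
  c_3 = -1*15 + 0*-24 + 2*215 + 0*16 + 0*-33 + 1*-430 + 1*24 + 0*40 = 9
  c_4 = 0*15 + 0*-24 + 2*215 + 0*16 + 0*-33 + 1*-430 + 0*24 + 0*40 = 0
  c_5 = 0*15 + 0*-24 + 0*215 + 0*16 + 0*-33 + 0*-430 + 1*24 + 0*40 = 24
  c_6 = 0*15 + 0*-24 + 0*215 + 0*16 + 0*-33 + 0*-430 + -1*24 + 1*40 = 16
  c_7 = 0*15 + 0*-24 + 0*215 + -2*16 + -1*-33 + 0*-430 + 0*24 + 0*40 = 1
  c_8 = 0*15 + 0*-24 + 1*215 + 0*16 + 1*-33 + 0*-430 + 0*24 + -4*40 = 22
Base-5 expansion of each c_i:
  c_1 = 16 = 1·5^0 + 3·5^1
  c_2 = 24 = 4·5^0 + 4·5^1
  c_3 = 9 = 4·5^0 + 1·5^1
  c_4 = 0
  c_5 = 24 = 4·5^0 + 4·5^1
  c_6 = 16 = 1·5^0 + 3·5^1
  c_7 = 1 = 1·5^0
  c_8 = 22 = 2·5^0 + 4·5^1
λ_0 = (1, 4, 4, 0, 4, 1, 1, 2)
λ_1 = (3, 4, 1, 0, 4, 3, 0, 4)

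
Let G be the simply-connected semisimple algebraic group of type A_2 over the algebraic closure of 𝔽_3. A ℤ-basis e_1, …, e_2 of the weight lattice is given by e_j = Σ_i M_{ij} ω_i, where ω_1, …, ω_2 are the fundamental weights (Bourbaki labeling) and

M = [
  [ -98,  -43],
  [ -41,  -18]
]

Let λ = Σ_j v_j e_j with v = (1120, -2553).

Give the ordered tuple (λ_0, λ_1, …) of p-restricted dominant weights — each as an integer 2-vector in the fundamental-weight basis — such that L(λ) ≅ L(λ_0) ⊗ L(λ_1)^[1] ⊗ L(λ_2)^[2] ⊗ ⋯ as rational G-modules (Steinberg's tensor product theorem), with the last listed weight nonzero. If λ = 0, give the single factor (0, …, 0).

Converting to the ω-basis (c_i = row i of M dotted with v = (1120, -2553)):
  c_1 = (-98)·(1120) + (-43)·(-2553) = 19
  c_2 = (-41)·(1120) + (-18)·(-2553) = 34
p = 3; digits c_i = Σ_j d_{ij}·3^j, 0 ≤ d_{ij} < 3:
  c_1 = 19 = 1·3^0 + 0·3^1 + 2·3^2
  c_2 = 34 = 1·3^0 + 2·3^1 + 0·3^2 + 1·3^3
Factor λ_0 = (1, 1)
Factor λ_1 = (0, 2)
Factor λ_2 = (2, 0)
Factor λ_3 = (0, 1)

((1, 1), (0, 2), (2, 0), (0, 1))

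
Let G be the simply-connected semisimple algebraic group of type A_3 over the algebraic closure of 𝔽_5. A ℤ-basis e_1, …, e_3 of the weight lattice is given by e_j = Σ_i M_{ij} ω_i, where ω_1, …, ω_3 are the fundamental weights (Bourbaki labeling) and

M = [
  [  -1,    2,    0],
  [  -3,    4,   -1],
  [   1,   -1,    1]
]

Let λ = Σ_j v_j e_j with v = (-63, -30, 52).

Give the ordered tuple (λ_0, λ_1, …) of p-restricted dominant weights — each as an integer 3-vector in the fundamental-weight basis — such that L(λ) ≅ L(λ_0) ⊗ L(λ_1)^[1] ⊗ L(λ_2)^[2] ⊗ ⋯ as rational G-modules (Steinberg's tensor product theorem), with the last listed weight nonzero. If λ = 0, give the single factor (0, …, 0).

((3, 2, 4), (0, 3, 3))

Change of basis e → ω: c = M·v where v = (-63, -30, 52):
  c_1 = -1*-63 + 2*-30 + 0*52 = 3
  c_2 = -3*-63 + 4*-30 + -1*52 = 17
  c_3 = 1*-63 + -1*-30 + 1*52 = 19
Expand coordinatewise in base 5:
  c_1 = 3 = 3·5^0
  c_2 = 17 = 2·5^0 + 3·5^1
  c_3 = 19 = 4·5^0 + 3·5^1
λ_0 = (3, 2, 4)
λ_1 = (0, 3, 3)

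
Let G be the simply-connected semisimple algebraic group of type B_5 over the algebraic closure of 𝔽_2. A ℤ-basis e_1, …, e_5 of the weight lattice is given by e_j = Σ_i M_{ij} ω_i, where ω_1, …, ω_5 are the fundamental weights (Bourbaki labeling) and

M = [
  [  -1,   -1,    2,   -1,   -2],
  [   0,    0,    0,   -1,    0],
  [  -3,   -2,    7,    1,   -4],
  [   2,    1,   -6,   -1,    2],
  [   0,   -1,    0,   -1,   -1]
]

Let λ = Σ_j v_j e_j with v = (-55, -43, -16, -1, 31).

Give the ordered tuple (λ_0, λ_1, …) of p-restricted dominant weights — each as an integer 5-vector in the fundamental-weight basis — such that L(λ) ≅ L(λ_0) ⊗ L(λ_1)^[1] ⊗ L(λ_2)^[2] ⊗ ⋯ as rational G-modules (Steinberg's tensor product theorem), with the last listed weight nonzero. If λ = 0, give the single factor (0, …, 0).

Change of basis e → ω: c = M·v where v = (-55, -43, -16, -1, 31):
  c_1 = (-1)·(-55) + (-1)·(-43) + (2)·(-16) + (-1)·(-1) + (-2)·(31) = 5
  c_2 = (0)·(-55) + (0)·(-43) + (0)·(-16) + (-1)·(-1) + (0)·(31) = 1
  c_3 = (-3)·(-55) + (-2)·(-43) + (7)·(-16) + (1)·(-1) + (-4)·(31) = 14
  c_4 = (2)·(-55) + (1)·(-43) + (-6)·(-16) + (-1)·(-1) + (2)·(31) = 6
  c_5 = (0)·(-55) + (-1)·(-43) + (0)·(-16) + (-1)·(-1) + (-1)·(31) = 13
Base-2 expansion of each c_i:
  c_1 = 5 = 1·2^0 + 0·2^1 + 1·2^2
  c_2 = 1 = 1·2^0
  c_3 = 14 = 0·2^0 + 1·2^1 + 1·2^2 + 1·2^3
  c_4 = 6 = 0·2^0 + 1·2^1 + 1·2^2
  c_5 = 13 = 1·2^0 + 0·2^1 + 1·2^2 + 1·2^3
λ_0 = (1, 1, 0, 0, 1)
λ_1 = (0, 0, 1, 1, 0)
λ_2 = (1, 0, 1, 1, 1)
λ_3 = (0, 0, 1, 0, 1)

((1, 1, 0, 0, 1), (0, 0, 1, 1, 0), (1, 0, 1, 1, 1), (0, 0, 1, 0, 1))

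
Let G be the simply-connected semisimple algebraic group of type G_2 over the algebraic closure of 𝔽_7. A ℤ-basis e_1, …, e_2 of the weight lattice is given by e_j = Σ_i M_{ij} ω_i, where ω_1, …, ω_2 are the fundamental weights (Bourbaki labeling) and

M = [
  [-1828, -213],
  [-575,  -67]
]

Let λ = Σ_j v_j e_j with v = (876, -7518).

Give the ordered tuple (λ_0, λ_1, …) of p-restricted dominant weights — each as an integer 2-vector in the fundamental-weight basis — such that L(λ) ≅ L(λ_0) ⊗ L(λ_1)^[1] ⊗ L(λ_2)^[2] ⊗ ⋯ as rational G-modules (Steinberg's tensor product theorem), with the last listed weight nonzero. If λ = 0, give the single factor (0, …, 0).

Compute c_i = Σ_j M_{ij} v_j with v = (876, -7518):
  c_1 = (-1828)·(876) + (-213)·(-7518) = 6
  c_2 = (-575)·(876) + (-67)·(-7518) = 6
Writing each c_i in base p = 7:
  c_1 = 6 = 6·7^0
  c_2 = 6 = 6·7^0
p-restricted factor λ_0 = (6, 6)

((6, 6),)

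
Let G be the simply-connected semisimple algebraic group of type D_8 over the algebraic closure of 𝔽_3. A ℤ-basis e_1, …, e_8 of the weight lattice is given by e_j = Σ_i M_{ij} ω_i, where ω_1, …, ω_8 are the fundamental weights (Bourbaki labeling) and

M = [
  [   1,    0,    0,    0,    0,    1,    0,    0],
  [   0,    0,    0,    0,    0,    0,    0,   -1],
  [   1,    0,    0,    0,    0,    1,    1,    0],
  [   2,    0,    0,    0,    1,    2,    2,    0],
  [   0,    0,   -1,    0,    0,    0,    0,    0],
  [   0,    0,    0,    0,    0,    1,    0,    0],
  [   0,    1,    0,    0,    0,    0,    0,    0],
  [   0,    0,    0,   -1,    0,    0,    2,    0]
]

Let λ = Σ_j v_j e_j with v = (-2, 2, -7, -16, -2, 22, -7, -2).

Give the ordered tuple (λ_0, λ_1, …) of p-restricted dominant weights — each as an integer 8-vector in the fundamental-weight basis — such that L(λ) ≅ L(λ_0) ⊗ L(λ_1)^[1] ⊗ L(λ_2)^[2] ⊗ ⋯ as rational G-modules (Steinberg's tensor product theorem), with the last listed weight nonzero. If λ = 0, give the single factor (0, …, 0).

In the fundamental-weight basis, λ has coordinates c = M·v (v = (-2, 2, -7, -16, -2, 22, -7, -2)):
  c_1 = (1)·(-2) + (0)·(2) + (0)·(-7) + (0)·(-16) + (0)·(-2) + (1)·(22) + (0)·(-7) + (0)·(-2) = 20
  c_2 = (0)·(-2) + (0)·(2) + (0)·(-7) + (0)·(-16) + (0)·(-2) + (0)·(22) + (0)·(-7) + (-1)·(-2) = 2
  c_3 = (1)·(-2) + (0)·(2) + (0)·(-7) + (0)·(-16) + (0)·(-2) + (1)·(22) + (1)·(-7) + (0)·(-2) = 13
  c_4 = (2)·(-2) + (0)·(2) + (0)·(-7) + (0)·(-16) + (1)·(-2) + (2)·(22) + (2)·(-7) + (0)·(-2) = 24
  c_5 = (0)·(-2) + (0)·(2) + (-1)·(-7) + (0)·(-16) + (0)·(-2) + (0)·(22) + (0)·(-7) + (0)·(-2) = 7
  c_6 = (0)·(-2) + (0)·(2) + (0)·(-7) + (0)·(-16) + (0)·(-2) + (1)·(22) + (0)·(-7) + (0)·(-2) = 22
  c_7 = (0)·(-2) + (1)·(2) + (0)·(-7) + (0)·(-16) + (0)·(-2) + (0)·(22) + (0)·(-7) + (0)·(-2) = 2
  c_8 = (0)·(-2) + (0)·(2) + (0)·(-7) + (-1)·(-16) + (0)·(-2) + (0)·(22) + (2)·(-7) + (0)·(-2) = 2
Base-3 expansion of each c_i:
  c_1 = 20 = 2·3^0 + 0·3^1 + 2·3^2
  c_2 = 2 = 2·3^0
  c_3 = 13 = 1·3^0 + 1·3^1 + 1·3^2
  c_4 = 24 = 0·3^0 + 2·3^1 + 2·3^2
  c_5 = 7 = 1·3^0 + 2·3^1
  c_6 = 22 = 1·3^0 + 1·3^1 + 2·3^2
  c_7 = 2 = 2·3^0
  c_8 = 2 = 2·3^0
p-restricted factor λ_0 = (2, 2, 1, 0, 1, 1, 2, 2)
p-restricted factor λ_1 = (0, 0, 1, 2, 2, 1, 0, 0)
p-restricted factor λ_2 = (2, 0, 1, 2, 0, 2, 0, 0)

((2, 2, 1, 0, 1, 1, 2, 2), (0, 0, 1, 2, 2, 1, 0, 0), (2, 0, 1, 2, 0, 2, 0, 0))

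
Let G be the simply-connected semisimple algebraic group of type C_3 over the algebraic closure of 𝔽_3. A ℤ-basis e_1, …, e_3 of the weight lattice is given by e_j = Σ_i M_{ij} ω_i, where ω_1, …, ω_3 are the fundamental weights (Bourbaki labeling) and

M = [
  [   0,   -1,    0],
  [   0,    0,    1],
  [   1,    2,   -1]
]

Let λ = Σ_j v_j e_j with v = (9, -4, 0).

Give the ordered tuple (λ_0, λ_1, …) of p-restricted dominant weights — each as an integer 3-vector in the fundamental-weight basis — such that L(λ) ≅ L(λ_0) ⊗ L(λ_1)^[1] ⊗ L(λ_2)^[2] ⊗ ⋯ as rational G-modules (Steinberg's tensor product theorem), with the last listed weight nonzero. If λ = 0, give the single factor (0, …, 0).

Change of basis e → ω: c = M·v where v = (9, -4, 0):
  c_1 = 0·9 + (-1)·(-4) + 0·0 = 4
  c_2 = 0·9 + (0)·(-4) + 1·0 = 0
  c_3 = 1·9 + (2)·(-4) + (-1)·(0) = 1
Base-3 expansion of each c_i:
  c_1 = 4 = 1·3^0 + 1·3^1
  c_2 = 0
  c_3 = 1 = 1·3^0
Factor λ_0 = (1, 0, 1)
Factor λ_1 = (1, 0, 0)

((1, 0, 1), (1, 0, 0))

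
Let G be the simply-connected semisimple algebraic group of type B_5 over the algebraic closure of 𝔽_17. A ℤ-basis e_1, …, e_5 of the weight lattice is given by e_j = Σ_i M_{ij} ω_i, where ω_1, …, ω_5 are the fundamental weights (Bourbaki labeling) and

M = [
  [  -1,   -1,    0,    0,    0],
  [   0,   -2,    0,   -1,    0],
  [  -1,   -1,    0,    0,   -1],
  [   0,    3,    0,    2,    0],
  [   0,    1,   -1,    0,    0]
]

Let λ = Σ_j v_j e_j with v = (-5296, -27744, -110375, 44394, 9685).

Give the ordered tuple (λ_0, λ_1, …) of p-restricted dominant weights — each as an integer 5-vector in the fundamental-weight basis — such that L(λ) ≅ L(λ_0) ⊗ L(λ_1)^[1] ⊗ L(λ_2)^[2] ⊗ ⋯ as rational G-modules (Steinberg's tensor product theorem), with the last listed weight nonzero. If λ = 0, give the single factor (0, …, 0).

Converting to the ω-basis (c_i = row i of M dotted with v = (-5296, -27744, -110375, 44394, 9685)):
  c_1 = (-1)·(-5296) + (-1)·(-27744) + (0)·(-110375) + (0)·(44394) + (0)·(9685) = 33040
  c_2 = (0)·(-5296) + (-2)·(-27744) + (0)·(-110375) + (-1)·(44394) + (0)·(9685) = 11094
  c_3 = (-1)·(-5296) + (-1)·(-27744) + (0)·(-110375) + (0)·(44394) + (-1)·(9685) = 23355
  c_4 = (0)·(-5296) + (3)·(-27744) + (0)·(-110375) + (2)·(44394) + (0)·(9685) = 5556
  c_5 = (0)·(-5296) + (1)·(-27744) + (-1)·(-110375) + (0)·(44394) + (0)·(9685) = 82631
Expand coordinatewise in base 17:
  c_1 = 33040 = 9·17^0 + 5·17^1 + 12·17^2 + 6·17^3
  c_2 = 11094 = 10·17^0 + 6·17^1 + 4·17^2 + 2·17^3
  c_3 = 23355 = 14·17^0 + 13·17^1 + 12·17^2 + 4·17^3
  c_4 = 5556 = 14·17^0 + 3·17^1 + 2·17^2 + 1·17^3
  c_5 = 82631 = 11·17^0 + 15·17^1 + 13·17^2 + 16·17^3
λ_0 = (9, 10, 14, 14, 11)
λ_1 = (5, 6, 13, 3, 15)
λ_2 = (12, 4, 12, 2, 13)
λ_3 = (6, 2, 4, 1, 16)

((9, 10, 14, 14, 11), (5, 6, 13, 3, 15), (12, 4, 12, 2, 13), (6, 2, 4, 1, 16))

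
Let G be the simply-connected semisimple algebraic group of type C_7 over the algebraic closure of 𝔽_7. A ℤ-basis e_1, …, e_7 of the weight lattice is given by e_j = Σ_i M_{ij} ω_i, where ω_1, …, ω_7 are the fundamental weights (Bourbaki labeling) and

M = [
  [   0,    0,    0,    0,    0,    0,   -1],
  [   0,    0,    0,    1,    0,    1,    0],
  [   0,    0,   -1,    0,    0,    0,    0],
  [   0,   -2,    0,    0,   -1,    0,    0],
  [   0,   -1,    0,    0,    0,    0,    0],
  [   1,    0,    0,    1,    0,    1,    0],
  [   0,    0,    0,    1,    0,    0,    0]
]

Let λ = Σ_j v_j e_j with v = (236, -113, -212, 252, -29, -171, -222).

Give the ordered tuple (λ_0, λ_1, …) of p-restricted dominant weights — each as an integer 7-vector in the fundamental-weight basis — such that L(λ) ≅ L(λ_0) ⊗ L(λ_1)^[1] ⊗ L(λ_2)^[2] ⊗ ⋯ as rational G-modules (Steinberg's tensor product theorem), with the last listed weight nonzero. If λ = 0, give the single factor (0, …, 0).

((5, 4, 2, 3, 1, 2, 0), (3, 4, 2, 1, 2, 3, 1), (4, 1, 4, 5, 2, 6, 5))

In the fundamental-weight basis, λ has coordinates c = M·v (v = (236, -113, -212, 252, -29, -171, -222)):
  c_1 = (0)·(236) + (0)·(-113) + (0)·(-212) + (0)·(252) + (0)·(-29) + (0)·(-171) + (-1)·(-222) = 222
  c_2 = (0)·(236) + (0)·(-113) + (0)·(-212) + (1)·(252) + (0)·(-29) + (1)·(-171) + (0)·(-222) = 81
  c_3 = (0)·(236) + (0)·(-113) + (-1)·(-212) + (0)·(252) + (0)·(-29) + (0)·(-171) + (0)·(-222) = 212
  c_4 = (0)·(236) + (-2)·(-113) + (0)·(-212) + (0)·(252) + (-1)·(-29) + (0)·(-171) + (0)·(-222) = 255
  c_5 = (0)·(236) + (-1)·(-113) + (0)·(-212) + (0)·(252) + (0)·(-29) + (0)·(-171) + (0)·(-222) = 113
  c_6 = (1)·(236) + (0)·(-113) + (0)·(-212) + (1)·(252) + (0)·(-29) + (1)·(-171) + (0)·(-222) = 317
  c_7 = (0)·(236) + (0)·(-113) + (0)·(-212) + (1)·(252) + (0)·(-29) + (0)·(-171) + (0)·(-222) = 252
Expand coordinatewise in base 7:
  c_1 = 222 = 5·7^0 + 3·7^1 + 4·7^2
  c_2 = 81 = 4·7^0 + 4·7^1 + 1·7^2
  c_3 = 212 = 2·7^0 + 2·7^1 + 4·7^2
  c_4 = 255 = 3·7^0 + 1·7^1 + 5·7^2
  c_5 = 113 = 1·7^0 + 2·7^1 + 2·7^2
  c_6 = 317 = 2·7^0 + 3·7^1 + 6·7^2
  c_7 = 252 = 0·7^0 + 1·7^1 + 5·7^2
Factor λ_0 = (5, 4, 2, 3, 1, 2, 0)
Factor λ_1 = (3, 4, 2, 1, 2, 3, 1)
Factor λ_2 = (4, 1, 4, 5, 2, 6, 5)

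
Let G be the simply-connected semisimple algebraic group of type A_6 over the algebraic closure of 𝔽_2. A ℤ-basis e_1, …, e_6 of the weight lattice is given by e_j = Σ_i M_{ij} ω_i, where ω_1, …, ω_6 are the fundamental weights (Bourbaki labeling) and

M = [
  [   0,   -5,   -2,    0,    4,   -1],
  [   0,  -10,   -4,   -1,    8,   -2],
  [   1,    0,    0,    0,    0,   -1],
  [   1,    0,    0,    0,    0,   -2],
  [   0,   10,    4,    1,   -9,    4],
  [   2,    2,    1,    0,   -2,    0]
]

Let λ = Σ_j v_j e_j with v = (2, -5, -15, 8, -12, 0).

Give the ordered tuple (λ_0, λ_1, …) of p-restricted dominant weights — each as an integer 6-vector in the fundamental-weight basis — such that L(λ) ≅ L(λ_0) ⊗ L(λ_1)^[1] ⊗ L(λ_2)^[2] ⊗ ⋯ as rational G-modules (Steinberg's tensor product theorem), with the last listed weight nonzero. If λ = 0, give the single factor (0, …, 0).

((1, 0, 0, 0, 0, 1), (1, 1, 1, 1, 1, 1), (1, 1, 0, 0, 1, 0))

Converting to the ω-basis (c_i = row i of M dotted with v = (2, -5, -15, 8, -12, 0)):
  c_1 = (0)·(2) + (-5)·(-5) + (-2)·(-15) + (0)·(8) + (4)·(-12) + (-1)·(0) = 7
  c_2 = (0)·(2) + (-10)·(-5) + (-4)·(-15) + (-1)·(8) + (8)·(-12) + (-2)·(0) = 6
  c_3 = (1)·(2) + (0)·(-5) + (0)·(-15) + (0)·(8) + (0)·(-12) + (-1)·(0) = 2
  c_4 = (1)·(2) + (0)·(-5) + (0)·(-15) + (0)·(8) + (0)·(-12) + (-2)·(0) = 2
  c_5 = (0)·(2) + (10)·(-5) + (4)·(-15) + (1)·(8) + (-9)·(-12) + (4)·(0) = 6
  c_6 = (2)·(2) + (2)·(-5) + (1)·(-15) + (0)·(8) + (-2)·(-12) + (0)·(0) = 3
Base-2 expansion of each c_i:
  c_1 = 7 = 1·2^0 + 1·2^1 + 1·2^2
  c_2 = 6 = 0·2^0 + 1·2^1 + 1·2^2
  c_3 = 2 = 0·2^0 + 1·2^1
  c_4 = 2 = 0·2^0 + 1·2^1
  c_5 = 6 = 0·2^0 + 1·2^1 + 1·2^2
  c_6 = 3 = 1·2^0 + 1·2^1
λ_0 = (1, 0, 0, 0, 0, 1)
λ_1 = (1, 1, 1, 1, 1, 1)
λ_2 = (1, 1, 0, 0, 1, 0)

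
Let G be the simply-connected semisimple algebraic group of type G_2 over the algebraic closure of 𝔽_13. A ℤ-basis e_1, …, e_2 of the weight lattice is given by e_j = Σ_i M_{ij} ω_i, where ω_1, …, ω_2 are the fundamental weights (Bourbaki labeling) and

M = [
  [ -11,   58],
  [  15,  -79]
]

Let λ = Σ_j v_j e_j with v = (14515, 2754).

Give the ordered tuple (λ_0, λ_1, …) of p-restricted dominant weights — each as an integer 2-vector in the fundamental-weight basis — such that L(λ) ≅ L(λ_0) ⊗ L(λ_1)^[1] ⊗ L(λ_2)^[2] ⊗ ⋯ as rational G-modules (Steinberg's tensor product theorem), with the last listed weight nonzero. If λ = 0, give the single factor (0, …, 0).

((2, 3), (5, 12))

ω-coordinates c = M·v, v = (14515, 2754):
  c_1 = (-11)·(14515) + (58)·(2754) = 67
  c_2 = (15)·(14515) + (-79)·(2754) = 159
Base-13 expansion of each c_i:
  c_1 = 67 = 2·13^0 + 5·13^1
  c_2 = 159 = 3·13^0 + 12·13^1
λ_0 = (2, 3)
λ_1 = (5, 12)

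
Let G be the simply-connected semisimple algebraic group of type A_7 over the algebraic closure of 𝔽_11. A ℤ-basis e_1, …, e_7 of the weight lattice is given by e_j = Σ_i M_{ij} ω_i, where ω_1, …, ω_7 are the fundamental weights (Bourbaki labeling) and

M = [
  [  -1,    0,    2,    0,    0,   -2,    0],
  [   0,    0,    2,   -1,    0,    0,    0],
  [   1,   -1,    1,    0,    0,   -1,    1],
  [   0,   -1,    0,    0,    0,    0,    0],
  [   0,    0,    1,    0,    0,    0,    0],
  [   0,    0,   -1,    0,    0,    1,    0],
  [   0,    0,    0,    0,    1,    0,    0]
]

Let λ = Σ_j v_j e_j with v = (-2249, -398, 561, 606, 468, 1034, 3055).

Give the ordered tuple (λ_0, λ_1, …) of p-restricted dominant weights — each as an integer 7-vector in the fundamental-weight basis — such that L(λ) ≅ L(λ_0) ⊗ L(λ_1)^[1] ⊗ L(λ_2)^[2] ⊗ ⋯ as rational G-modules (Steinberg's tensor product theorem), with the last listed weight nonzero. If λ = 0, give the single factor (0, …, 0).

((5, 10, 5, 2, 0, 0, 6), (8, 2, 0, 3, 7, 10, 9), (10, 4, 6, 3, 4, 3, 3))

Converting to the ω-basis (c_i = row i of M dotted with v = (-2249, -398, 561, 606, 468, 1034, 3055)):
  c_1 = (-1)·(-2249) + (0)·(-398) + 2·561 + 0·606 + 0·468 + (-2)·(1034) + 0·3055 = 1303
  c_2 = (0)·(-2249) + (0)·(-398) + 2·561 + (-1)·(606) + 0·468 + 0·1034 + 0·3055 = 516
  c_3 = (1)·(-2249) + (-1)·(-398) + 1·561 + 0·606 + 0·468 + (-1)·(1034) + 1·3055 = 731
  c_4 = (0)·(-2249) + (-1)·(-398) + 0·561 + 0·606 + 0·468 + 0·1034 + 0·3055 = 398
  c_5 = (0)·(-2249) + (0)·(-398) + 1·561 + 0·606 + 0·468 + 0·1034 + 0·3055 = 561
  c_6 = (0)·(-2249) + (0)·(-398) + (-1)·(561) + 0·606 + 0·468 + 1·1034 + 0·3055 = 473
  c_7 = (0)·(-2249) + (0)·(-398) + 0·561 + 0·606 + 1·468 + 0·1034 + 0·3055 = 468
Writing each c_i in base p = 11:
  c_1 = 1303 = 5·11^0 + 8·11^1 + 10·11^2
  c_2 = 516 = 10·11^0 + 2·11^1 + 4·11^2
  c_3 = 731 = 5·11^0 + 0·11^1 + 6·11^2
  c_4 = 398 = 2·11^0 + 3·11^1 + 3·11^2
  c_5 = 561 = 0·11^0 + 7·11^1 + 4·11^2
  c_6 = 473 = 0·11^0 + 10·11^1 + 3·11^2
  c_7 = 468 = 6·11^0 + 9·11^1 + 3·11^2
Factor λ_0 = (5, 10, 5, 2, 0, 0, 6)
Factor λ_1 = (8, 2, 0, 3, 7, 10, 9)
Factor λ_2 = (10, 4, 6, 3, 4, 3, 3)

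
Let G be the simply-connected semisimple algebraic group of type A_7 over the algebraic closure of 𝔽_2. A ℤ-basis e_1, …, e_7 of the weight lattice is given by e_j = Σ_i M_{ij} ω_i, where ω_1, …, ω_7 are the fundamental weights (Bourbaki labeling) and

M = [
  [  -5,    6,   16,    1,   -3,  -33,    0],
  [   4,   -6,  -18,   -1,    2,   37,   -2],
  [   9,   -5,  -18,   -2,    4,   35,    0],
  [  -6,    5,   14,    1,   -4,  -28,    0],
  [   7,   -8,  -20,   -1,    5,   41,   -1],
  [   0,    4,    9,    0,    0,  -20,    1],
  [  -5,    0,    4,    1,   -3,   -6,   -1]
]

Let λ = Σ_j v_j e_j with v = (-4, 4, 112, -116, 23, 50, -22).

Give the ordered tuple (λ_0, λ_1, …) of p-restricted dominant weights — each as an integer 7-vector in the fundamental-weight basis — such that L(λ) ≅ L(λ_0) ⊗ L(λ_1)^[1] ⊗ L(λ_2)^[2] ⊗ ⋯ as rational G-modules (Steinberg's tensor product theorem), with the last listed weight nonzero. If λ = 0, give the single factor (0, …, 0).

Compute c_i = Σ_j M_{ij} v_j with v = (-4, 4, 112, -116, 23, 50, -22):
  c_1 = (-5)·(-4) + (6)·(4) + (16)·(112) + (1)·(-116) + (-3)·(23) + (-33)·(50) + (0)·(-22) = 1
  c_2 = (4)·(-4) + (-6)·(4) + (-18)·(112) + (-1)·(-116) + (2)·(23) + (37)·(50) + (-2)·(-22) = 0
  c_3 = (9)·(-4) + (-5)·(4) + (-18)·(112) + (-2)·(-116) + (4)·(23) + (35)·(50) + (0)·(-22) = 2
  c_4 = (-6)·(-4) + (5)·(4) + (14)·(112) + (1)·(-116) + (-4)·(23) + (-28)·(50) + (0)·(-22) = 4
  c_5 = (7)·(-4) + (-8)·(4) + (-20)·(112) + (-1)·(-116) + (5)·(23) + (41)·(50) + (-1)·(-22) = 3
  c_6 = (0)·(-4) + (4)·(4) + (9)·(112) + (0)·(-116) + (0)·(23) + (-20)·(50) + (1)·(-22) = 2
  c_7 = (-5)·(-4) + (0)·(4) + (4)·(112) + (1)·(-116) + (-3)·(23) + (-6)·(50) + (-1)·(-22) = 5
p = 2; digits c_i = Σ_j d_{ij}·2^j, 0 ≤ d_{ij} < 2:
  c_1 = 1 = 1·2^0
  c_2 = 0
  c_3 = 2 = 0·2^0 + 1·2^1
  c_4 = 4 = 0·2^0 + 0·2^1 + 1·2^2
  c_5 = 3 = 1·2^0 + 1·2^1
  c_6 = 2 = 0·2^0 + 1·2^1
  c_7 = 5 = 1·2^0 + 0·2^1 + 1·2^2
p-restricted factor λ_0 = (1, 0, 0, 0, 1, 0, 1)
p-restricted factor λ_1 = (0, 0, 1, 0, 1, 1, 0)
p-restricted factor λ_2 = (0, 0, 0, 1, 0, 0, 1)

((1, 0, 0, 0, 1, 0, 1), (0, 0, 1, 0, 1, 1, 0), (0, 0, 0, 1, 0, 0, 1))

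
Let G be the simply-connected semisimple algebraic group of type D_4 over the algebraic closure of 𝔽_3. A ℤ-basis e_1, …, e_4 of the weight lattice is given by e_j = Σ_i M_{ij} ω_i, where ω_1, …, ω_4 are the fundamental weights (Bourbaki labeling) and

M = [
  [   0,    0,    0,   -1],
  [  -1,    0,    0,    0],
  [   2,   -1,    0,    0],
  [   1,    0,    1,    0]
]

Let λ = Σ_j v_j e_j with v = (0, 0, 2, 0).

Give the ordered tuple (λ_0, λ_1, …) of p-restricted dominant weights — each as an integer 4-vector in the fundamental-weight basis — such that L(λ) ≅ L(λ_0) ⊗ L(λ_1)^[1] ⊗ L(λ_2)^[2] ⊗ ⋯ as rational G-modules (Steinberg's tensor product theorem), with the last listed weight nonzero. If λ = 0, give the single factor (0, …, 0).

((0, 0, 0, 2),)

ω-coordinates c = M·v, v = (0, 0, 2, 0):
  c_1 = (0)·(0) + (0)·(0) + (0)·(2) + (-1)·(0) = 0
  c_2 = (-1)·(0) + (0)·(0) + (0)·(2) + (0)·(0) = 0
  c_3 = (2)·(0) + (-1)·(0) + (0)·(2) + (0)·(0) = 0
  c_4 = (1)·(0) + (0)·(0) + (1)·(2) + (0)·(0) = 2
p = 3; digits c_i = Σ_j d_{ij}·3^j, 0 ≤ d_{ij} < 3:
  c_1 = 0
  c_2 = 0
  c_3 = 0
  c_4 = 2 = 2·3^0
λ_0 = (0, 0, 0, 2)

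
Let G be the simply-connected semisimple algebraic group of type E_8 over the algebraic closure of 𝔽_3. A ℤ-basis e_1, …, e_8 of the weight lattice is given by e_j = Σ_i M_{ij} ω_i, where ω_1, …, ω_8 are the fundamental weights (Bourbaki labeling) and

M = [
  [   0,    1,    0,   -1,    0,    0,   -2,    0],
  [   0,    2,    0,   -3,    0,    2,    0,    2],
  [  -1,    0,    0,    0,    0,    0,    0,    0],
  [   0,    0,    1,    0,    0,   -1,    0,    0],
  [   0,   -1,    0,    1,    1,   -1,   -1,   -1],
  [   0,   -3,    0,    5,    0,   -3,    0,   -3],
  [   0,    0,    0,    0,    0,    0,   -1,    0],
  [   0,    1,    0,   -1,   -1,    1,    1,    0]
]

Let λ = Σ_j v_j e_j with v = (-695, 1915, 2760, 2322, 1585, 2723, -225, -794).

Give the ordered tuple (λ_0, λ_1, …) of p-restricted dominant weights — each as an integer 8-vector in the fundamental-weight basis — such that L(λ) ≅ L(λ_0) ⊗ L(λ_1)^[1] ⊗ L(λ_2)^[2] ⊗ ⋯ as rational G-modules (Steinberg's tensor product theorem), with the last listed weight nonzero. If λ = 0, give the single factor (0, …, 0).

ω-coordinates c = M·v, v = (-695, 1915, 2760, 2322, 1585, 2723, -225, -794):
  c_1 = (0)·(-695) + 1·1915 + 0·2760 + (-1)·(2322) + 0·1585 + 0·2723 + (-2)·(-225) + (0)·(-794) = 43
  c_2 = (0)·(-695) + 2·1915 + 0·2760 + (-3)·(2322) + 0·1585 + 2·2723 + (0)·(-225) + (2)·(-794) = 722
  c_3 = (-1)·(-695) + 0·1915 + 0·2760 + 0·2322 + 0·1585 + 0·2723 + (0)·(-225) + (0)·(-794) = 695
  c_4 = (0)·(-695) + 0·1915 + 1·2760 + 0·2322 + 0·1585 + (-1)·(2723) + (0)·(-225) + (0)·(-794) = 37
  c_5 = (0)·(-695) + (-1)·(1915) + 0·2760 + 1·2322 + 1·1585 + (-1)·(2723) + (-1)·(-225) + (-1)·(-794) = 288
  c_6 = (0)·(-695) + (-3)·(1915) + 0·2760 + 5·2322 + 0·1585 + (-3)·(2723) + (0)·(-225) + (-3)·(-794) = 78
  c_7 = (0)·(-695) + 0·1915 + 0·2760 + 0·2322 + 0·1585 + 0·2723 + (-1)·(-225) + (0)·(-794) = 225
  c_8 = (0)·(-695) + 1·1915 + 0·2760 + (-1)·(2322) + (-1)·(1585) + 1·2723 + (1)·(-225) + (0)·(-794) = 506
Expand coordinatewise in base 3:
  c_1 = 43 = 1·3^0 + 2·3^1 + 1·3^2 + 1·3^3
  c_2 = 722 = 2·3^0 + 0·3^1 + 2·3^2 + 2·3^3 + 2·3^4 + 2·3^5
  c_3 = 695 = 2·3^0 + 0·3^1 + 2·3^2 + 1·3^3 + 2·3^4 + 2·3^5
  c_4 = 37 = 1·3^0 + 0·3^1 + 1·3^2 + 1·3^3
  c_5 = 288 = 0·3^0 + 0·3^1 + 2·3^2 + 1·3^3 + 0·3^4 + 1·3^5
  c_6 = 78 = 0·3^0 + 2·3^1 + 2·3^2 + 2·3^3
  c_7 = 225 = 0·3^0 + 0·3^1 + 1·3^2 + 2·3^3 + 2·3^4
  c_8 = 506 = 2·3^0 + 0·3^1 + 2·3^2 + 0·3^3 + 0·3^4 + 2·3^5
λ_0 = (1, 2, 2, 1, 0, 0, 0, 2)
λ_1 = (2, 0, 0, 0, 0, 2, 0, 0)
λ_2 = (1, 2, 2, 1, 2, 2, 1, 2)
λ_3 = (1, 2, 1, 1, 1, 2, 2, 0)
λ_4 = (0, 2, 2, 0, 0, 0, 2, 0)
λ_5 = (0, 2, 2, 0, 1, 0, 0, 2)

((1, 2, 2, 1, 0, 0, 0, 2), (2, 0, 0, 0, 0, 2, 0, 0), (1, 2, 2, 1, 2, 2, 1, 2), (1, 2, 1, 1, 1, 2, 2, 0), (0, 2, 2, 0, 0, 0, 2, 0), (0, 2, 2, 0, 1, 0, 0, 2))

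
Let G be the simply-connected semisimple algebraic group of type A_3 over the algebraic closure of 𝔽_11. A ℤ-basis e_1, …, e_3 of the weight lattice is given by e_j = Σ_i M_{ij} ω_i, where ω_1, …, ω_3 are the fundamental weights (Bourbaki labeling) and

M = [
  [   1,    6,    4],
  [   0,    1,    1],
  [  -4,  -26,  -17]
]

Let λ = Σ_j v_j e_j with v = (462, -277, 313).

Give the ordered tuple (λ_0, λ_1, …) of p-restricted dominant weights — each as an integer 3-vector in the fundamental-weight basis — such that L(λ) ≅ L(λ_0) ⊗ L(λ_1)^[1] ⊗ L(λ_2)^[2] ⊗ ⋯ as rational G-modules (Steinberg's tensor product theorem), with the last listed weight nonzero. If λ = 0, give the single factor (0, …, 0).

Compute c_i = Σ_j M_{ij} v_j with v = (462, -277, 313):
  c_1 = (1)·(462) + (6)·(-277) + (4)·(313) = 52
  c_2 = (0)·(462) + (1)·(-277) + (1)·(313) = 36
  c_3 = (-4)·(462) + (-26)·(-277) + (-17)·(313) = 33
p = 11; digits c_i = Σ_j d_{ij}·11^j, 0 ≤ d_{ij} < 11:
  c_1 = 52 = 8·11^0 + 4·11^1
  c_2 = 36 = 3·11^0 + 3·11^1
  c_3 = 33 = 0·11^0 + 3·11^1
λ_0 = (8, 3, 0)
λ_1 = (4, 3, 3)

((8, 3, 0), (4, 3, 3))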